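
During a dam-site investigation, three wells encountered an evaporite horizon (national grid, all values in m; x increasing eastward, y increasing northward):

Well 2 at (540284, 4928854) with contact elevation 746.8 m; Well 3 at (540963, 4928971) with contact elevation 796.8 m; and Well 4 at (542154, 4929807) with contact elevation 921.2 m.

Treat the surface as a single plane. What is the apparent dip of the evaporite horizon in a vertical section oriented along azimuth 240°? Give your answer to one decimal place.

4.8°

Two edge vectors: Well 2→Well 3 = (679, 117, 50), Well 2→Well 4 = (1870, 953, 174.4).
Normal n = (Well 2→Well 3) × (Well 2→Well 4) = (-27245.2, -24917.6, 428297).
So ∂z/∂x = −n_x/n_z = 0.06361 and ∂z/∂y = −n_y/n_z = 0.05818.
Unit vector along 240° is (sin 240°, cos 240°) = (-0.8660, -0.5000).
Slope in that direction = a·(-0.8660) + b·(-0.5000) = −0.08418.
Apparent dip = arctan|0.08418| = 4.8° (true dip is 4.9°, so apparent ≤ true as expected).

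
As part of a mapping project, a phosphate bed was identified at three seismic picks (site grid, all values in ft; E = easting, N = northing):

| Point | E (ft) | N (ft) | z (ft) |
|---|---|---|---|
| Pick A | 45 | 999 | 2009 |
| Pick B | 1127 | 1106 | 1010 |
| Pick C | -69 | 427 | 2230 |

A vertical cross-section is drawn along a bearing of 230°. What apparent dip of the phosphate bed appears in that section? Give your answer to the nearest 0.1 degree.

Let the plane be z = a·E + b·N + c.
Pick B−Pick A: 1082a + 107b = −999;  Pick C−Pick A: −114a − 572b = 221.
Solving gives a = −0.90288, b = −0.20642.
Unit vector along 230° is (sin 230°, cos 230°) = (-0.7660, -0.6428).
Slope in that direction = a·(-0.7660) + b·(-0.6428) = 0.82433.
Apparent dip = arctan|0.82433| = 39.5° (true dip is 42.8°, so apparent ≤ true as expected).

39.5°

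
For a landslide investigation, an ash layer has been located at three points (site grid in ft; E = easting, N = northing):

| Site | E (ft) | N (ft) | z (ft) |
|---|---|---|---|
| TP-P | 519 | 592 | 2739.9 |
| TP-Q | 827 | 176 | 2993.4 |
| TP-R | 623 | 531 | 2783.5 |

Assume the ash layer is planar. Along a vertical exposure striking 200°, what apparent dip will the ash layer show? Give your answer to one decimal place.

24.7°

Let the plane be z = a·E + b·N + c.
TP-Q−TP-P: 308a − 416b = 253.5;  TP-R−TP-P: 104a − 61b = 43.6.
Solving gives a = 0.10925, b = −0.52849.
Unit vector along 200° is (sin 200°, cos 200°) = (-0.3420, -0.9397).
Slope in that direction = a·(-0.3420) + b·(-0.9397) = 0.45925.
Apparent dip = arctan|0.45925| = 24.7° (true dip is 28.4°, so apparent ≤ true as expected).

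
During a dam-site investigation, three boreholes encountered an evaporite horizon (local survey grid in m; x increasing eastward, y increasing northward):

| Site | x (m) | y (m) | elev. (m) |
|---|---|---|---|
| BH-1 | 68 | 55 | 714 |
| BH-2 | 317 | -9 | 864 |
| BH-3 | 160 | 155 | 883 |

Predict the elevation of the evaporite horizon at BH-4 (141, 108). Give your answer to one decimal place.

823.9 m

Two edge vectors: BH-1→BH-2 = (249, -64, 150), BH-1→BH-3 = (92, 100, 169).
Normal n = (BH-1→BH-2) × (BH-1→BH-3) = (-25816, -28281, 30788).
So ∂z/∂x = −n_x/n_z = 0.83851 and ∂z/∂y = −n_y/n_z = 0.91857.
Intercept c from BH-1: 714 − 57.02 − 50.52 = 606.46.
At (141, 108): z = 118.2 + 99.2 + 606.46 = 823.9 m.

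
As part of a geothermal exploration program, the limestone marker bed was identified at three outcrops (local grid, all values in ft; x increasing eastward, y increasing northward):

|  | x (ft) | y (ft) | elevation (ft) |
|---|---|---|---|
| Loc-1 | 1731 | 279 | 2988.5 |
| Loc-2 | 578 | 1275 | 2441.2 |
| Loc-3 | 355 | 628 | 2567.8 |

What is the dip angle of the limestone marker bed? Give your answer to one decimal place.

20.0°

Two edge vectors: Loc-1→Loc-2 = (-1153, 996, -547.3), Loc-1→Loc-3 = (-1376, 349, -420.7).
Normal n = (Loc-1→Loc-2) × (Loc-1→Loc-3) = (-228009.5, 268017.7, 968099).
So ∂z/∂x = −n_x/n_z = 0.23552 and ∂z/∂y = −n_y/n_z = −0.27685.
Gradient magnitude |∇z| = √(a² + b²) = √(0.05547 + 0.07665) = 0.36348.
True dip = arctan(0.36348) = 20.0°, dipping toward NW (azimuth ≈ 320°).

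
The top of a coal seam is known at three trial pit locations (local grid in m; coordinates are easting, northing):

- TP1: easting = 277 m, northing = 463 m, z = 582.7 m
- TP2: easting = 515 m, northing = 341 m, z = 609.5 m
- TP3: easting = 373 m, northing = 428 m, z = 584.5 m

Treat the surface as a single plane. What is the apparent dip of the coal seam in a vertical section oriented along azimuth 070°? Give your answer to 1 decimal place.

22.6°

Two edge vectors: TP1→TP2 = (238, -122, 26.8), TP1→TP3 = (96, -35, 1.8).
Normal n = (TP1→TP2) × (TP1→TP3) = (718.4, 2144.4, 3382).
So ∂z/∂easting = −n_x/n_z = −0.21242 and ∂z/∂northing = −n_y/n_z = −0.63406.
Unit vector along 070° is (sin 70°, cos 70°) = (0.9397, 0.3420).
Slope in that direction = a·(0.9397) + b·(0.3420) = −0.41647.
Apparent dip = arctan|0.41647| = 22.6° (true dip is 33.8°, so apparent ≤ true as expected).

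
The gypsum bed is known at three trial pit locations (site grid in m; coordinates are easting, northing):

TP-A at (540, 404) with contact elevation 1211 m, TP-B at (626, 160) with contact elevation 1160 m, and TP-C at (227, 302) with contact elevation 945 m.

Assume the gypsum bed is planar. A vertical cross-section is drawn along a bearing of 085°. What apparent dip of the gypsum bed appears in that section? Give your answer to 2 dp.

Two edge vectors: TP-A→TP-B = (86, -244, -51), TP-A→TP-C = (-313, -102, -266).
Normal n = (TP-A→TP-B) × (TP-A→TP-C) = (59702, 38839, -85144).
So ∂z/∂easting = −n_x/n_z = 0.70119 and ∂z/∂northing = −n_y/n_z = 0.45616.
Unit vector along 085° is (sin 85°, cos 85°) = (0.9962, 0.0872).
Slope in that direction = a·(0.9962) + b·(0.0872) = 0.73828.
Apparent dip = arctan|0.73828| = 36.44° (true dip is 39.9°, so apparent ≤ true as expected).

36.44°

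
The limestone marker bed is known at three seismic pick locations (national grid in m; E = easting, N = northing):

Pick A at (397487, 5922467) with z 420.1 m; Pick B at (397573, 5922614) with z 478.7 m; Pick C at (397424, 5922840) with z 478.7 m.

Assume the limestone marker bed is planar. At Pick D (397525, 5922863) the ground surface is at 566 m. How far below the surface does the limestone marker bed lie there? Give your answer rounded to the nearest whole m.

50 m

Let the plane be z = a·E + b·N + c.
Pick B−Pick A: 86a + 147b = 58.6;  Pick C−Pick A: −63a + 373b = 58.6.
Solving gives a = 0.32036576, b = 0.21121459.
Then c = 420.1 − a·397487 − b·5922467 = −1377832.57.
At (397525, 5922863): z_contact = 127353.4 + 1250995.1 − 1377832.57 = 515.9 m.
Depth below ground = 566 − 515.9 = 50 m.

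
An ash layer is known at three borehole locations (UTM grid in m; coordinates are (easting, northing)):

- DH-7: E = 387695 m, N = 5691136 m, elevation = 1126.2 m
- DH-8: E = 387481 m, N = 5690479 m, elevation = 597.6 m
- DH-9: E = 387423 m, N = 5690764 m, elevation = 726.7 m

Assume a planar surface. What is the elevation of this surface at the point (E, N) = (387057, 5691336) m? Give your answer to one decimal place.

Two edge vectors: DH-7→DH-8 = (-214, -657, -528.6), DH-7→DH-9 = (-272, -372, -399.5).
Normal n = (DH-7→DH-8) × (DH-7→DH-9) = (65832.3, 58286.2, -99096).
So ∂z/∂E = −n_x/n_z = 0.664328530 and ∂z/∂N = −n_y/n_z = 0.588179139.
Intercept c from DH-7: 1126.2 − 257556.85 − 3347407.47 = −3603838.12.
At (387057, 5691336): z = 257133.0 + 3347525.1 − 3603838.12 = 820.0 m.

820.0 m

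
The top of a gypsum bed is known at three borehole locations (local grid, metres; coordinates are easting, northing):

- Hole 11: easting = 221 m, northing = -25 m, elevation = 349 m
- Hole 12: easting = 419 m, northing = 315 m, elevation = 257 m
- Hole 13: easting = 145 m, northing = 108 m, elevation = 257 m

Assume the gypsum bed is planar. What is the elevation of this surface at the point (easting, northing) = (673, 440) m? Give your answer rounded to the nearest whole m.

Let the plane be z = a·easting + b·northing + c.
Hole 12−Hole 11: 198a + 340b = −92;  Hole 13−Hole 11: −76a + 133b = −92.
Solving gives a = 0.36501, b = −0.48315.
Then c = 349 − a·221 − b·-25 = 256.25.
At (673, 440): z = 245.7 − 212.6 + 256.25 = 289.3 m.

289 m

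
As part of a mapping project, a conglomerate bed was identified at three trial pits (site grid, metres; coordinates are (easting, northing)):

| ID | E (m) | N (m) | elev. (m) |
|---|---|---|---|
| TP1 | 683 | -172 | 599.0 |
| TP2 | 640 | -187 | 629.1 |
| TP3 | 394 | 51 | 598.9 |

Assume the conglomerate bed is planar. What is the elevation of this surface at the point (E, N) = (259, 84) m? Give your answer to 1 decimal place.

643.3 m

Two edge vectors: TP1→TP2 = (-43, -15, 30.1), TP1→TP3 = (-289, 223, -0.1).
Normal n = (TP1→TP2) × (TP1→TP3) = (-6710.8, -8703.2, -13924).
So ∂z/∂E = −n_x/n_z = −0.48196 and ∂z/∂N = −n_y/n_z = −0.62505.
Intercept c from TP1: 599 + 329.18 − 107.51 = 820.67.
At (259, 84): z = −124.8 − 52.5 + 820.67 = 643.3 m.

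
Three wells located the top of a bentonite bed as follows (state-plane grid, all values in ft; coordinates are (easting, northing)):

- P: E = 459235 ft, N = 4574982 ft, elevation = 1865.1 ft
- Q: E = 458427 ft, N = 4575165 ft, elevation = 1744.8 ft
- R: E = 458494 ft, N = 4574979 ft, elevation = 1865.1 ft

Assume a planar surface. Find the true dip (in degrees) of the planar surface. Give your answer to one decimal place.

Let the plane be z = a·E + b·N + c.
Q−P: −808a + 183b = −120.3;  R−P: −741a − 3b = 0.
Solving gives a = 0.00261, b = −0.64583.
Gradient magnitude |∇z| = √(a² + b²) = √(0.00001 + 0.41710) = 0.64584.
True dip = arctan(0.64584) = 32.9°, dipping toward N (azimuth ≈ 360°).

32.9°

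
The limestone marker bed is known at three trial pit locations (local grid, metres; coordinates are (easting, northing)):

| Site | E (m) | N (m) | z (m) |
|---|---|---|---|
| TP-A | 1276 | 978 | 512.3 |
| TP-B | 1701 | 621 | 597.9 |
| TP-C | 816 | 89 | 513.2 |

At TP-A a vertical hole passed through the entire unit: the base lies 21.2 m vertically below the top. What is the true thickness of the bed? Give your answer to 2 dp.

Let the plane be z = a·E + b·N + c.
TP-B−TP-A: 425a − 357b = 85.6;  TP-C−TP-A: −460a − 889b = 0.9.
Solving gives a = 0.13980, b = −0.07335.
|∇z| = √(a²+b²) = 0.15787, so dip δ = arctan(0.15787) = 8.97°.
True thickness = vertical thickness × cos δ = 21.2 × cos 8.97° = 20.94 m.

20.94 m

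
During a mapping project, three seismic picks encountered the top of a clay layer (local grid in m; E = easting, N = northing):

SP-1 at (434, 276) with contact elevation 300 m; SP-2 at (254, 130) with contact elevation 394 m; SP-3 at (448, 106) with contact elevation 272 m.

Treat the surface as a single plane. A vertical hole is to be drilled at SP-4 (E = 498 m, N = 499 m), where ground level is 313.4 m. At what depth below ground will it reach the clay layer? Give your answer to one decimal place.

Two edge vectors: SP-1→SP-2 = (-180, -146, 94), SP-1→SP-3 = (14, -170, -28).
Normal n = (SP-1→SP-2) × (SP-1→SP-3) = (20068, -3724, 32644).
So ∂z/∂E = −n_x/n_z = −0.61475 and ∂z/∂N = −n_y/n_z = 0.11408.
Intercept c from SP-1: 300 + 266.80 − 31.49 = 535.32.
At (498, 499): z_contact = −306.15 + 56.93 + 535.32 = 286.10 m.
Depth below ground = 313.4 − 286.10 = 27.3 m.

27.3 m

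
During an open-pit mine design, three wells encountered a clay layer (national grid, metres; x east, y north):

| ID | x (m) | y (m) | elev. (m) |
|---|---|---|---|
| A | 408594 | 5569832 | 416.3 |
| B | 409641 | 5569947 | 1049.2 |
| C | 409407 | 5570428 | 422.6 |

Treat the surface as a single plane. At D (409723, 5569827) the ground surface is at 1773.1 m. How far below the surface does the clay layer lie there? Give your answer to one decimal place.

Let the plane be z = a·x + b·y + c.
B−A: 1047a + 115b = 632.9;  C−A: 813a + 596b = 6.3.
Solving gives a = 0.709654733, b = −0.957465265.
Then c = 416.3 − a·408594 − b·5569832 = 5043376.31.
At (409723, 5569827): z_contact = 290761.87 − 5332915.88 + 5043376.31 = 1222.29 m.
Depth below ground = 1773.1 − 1222.29 = 550.8 m.

550.8 m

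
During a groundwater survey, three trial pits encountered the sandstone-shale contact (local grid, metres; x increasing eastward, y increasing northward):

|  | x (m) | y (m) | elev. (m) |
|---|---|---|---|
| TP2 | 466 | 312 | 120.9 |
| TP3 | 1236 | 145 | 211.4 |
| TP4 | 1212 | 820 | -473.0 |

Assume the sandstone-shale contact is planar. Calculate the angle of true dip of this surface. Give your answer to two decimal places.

Let the plane be z = a·x + b·y + c.
TP3−TP2: 770a − 167b = 90.5;  TP4−TP2: 746a + 508b = −593.9.
Solving gives a = −0.10317, b = −1.01759.
Gradient magnitude |∇z| = √(a² + b²) = √(0.01064 + 1.03550) = 1.02281.
True dip = arctan(1.02281) = 45.65°, dipping toward N (azimuth ≈ 006°).

45.65°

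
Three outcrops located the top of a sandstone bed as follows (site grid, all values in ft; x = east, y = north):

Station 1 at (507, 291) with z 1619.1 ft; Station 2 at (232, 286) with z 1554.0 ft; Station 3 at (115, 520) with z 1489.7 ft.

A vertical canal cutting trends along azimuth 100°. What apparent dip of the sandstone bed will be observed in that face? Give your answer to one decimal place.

14.7°

Two edge vectors: Station 1→Station 2 = (-275, -5, -65.1), Station 1→Station 3 = (-392, 229, -129.4).
Normal n = (Station 1→Station 2) × (Station 1→Station 3) = (15554.9, -10065.8, -64935).
So ∂z/∂x = −n_x/n_z = 0.23955 and ∂z/∂y = −n_y/n_z = −0.15501.
Unit vector along 100° is (sin 100°, cos 100°) = (0.9848, -0.1736).
Slope in that direction = a·(0.9848) + b·(-0.1736) = 0.26282.
Apparent dip = arctan|0.26282| = 14.7° (true dip is 15.9°, so apparent ≤ true as expected).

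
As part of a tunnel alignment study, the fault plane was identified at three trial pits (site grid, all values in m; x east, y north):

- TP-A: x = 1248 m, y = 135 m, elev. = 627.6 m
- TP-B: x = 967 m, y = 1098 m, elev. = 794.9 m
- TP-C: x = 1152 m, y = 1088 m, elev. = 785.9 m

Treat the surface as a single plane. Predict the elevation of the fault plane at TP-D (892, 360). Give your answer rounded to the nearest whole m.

Two edge vectors: TP-A→TP-B = (-281, 963, 167.3), TP-A→TP-C = (-96, 953, 158.3).
Normal n = (TP-A→TP-B) × (TP-A→TP-C) = (-6994, 28421.5, -175345).
So ∂z/∂x = −n_x/n_z = −0.03989 and ∂z/∂y = −n_y/n_z = 0.16209.
Intercept c from TP-A: 627.6 + 49.78 − 21.88 = 655.50.
At (892, 360): z = −35.6 + 58.4 + 655.50 = 678.3 m.

678 m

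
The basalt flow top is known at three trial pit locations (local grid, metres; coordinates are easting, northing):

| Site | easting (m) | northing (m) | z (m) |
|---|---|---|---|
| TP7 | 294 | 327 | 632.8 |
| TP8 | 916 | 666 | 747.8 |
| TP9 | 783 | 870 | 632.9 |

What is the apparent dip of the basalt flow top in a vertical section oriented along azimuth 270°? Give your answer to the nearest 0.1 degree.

Let the plane be z = a·easting + b·northing + c.
TP8−TP7: 622a + 339b = 115;  TP9−TP7: 489a + 543b = 0.1.
Solving gives a = 0.36291, b = −0.32663.
Unit vector along 270° is (sin 270°, cos 270°) = (-1.0000, -0.0000).
Slope in that direction = a·(-1.0000) + b·(-0.0000) = −0.36291.
Apparent dip = arctan|0.36291| = 19.9° (true dip is 26.0°, so apparent ≤ true as expected).

19.9°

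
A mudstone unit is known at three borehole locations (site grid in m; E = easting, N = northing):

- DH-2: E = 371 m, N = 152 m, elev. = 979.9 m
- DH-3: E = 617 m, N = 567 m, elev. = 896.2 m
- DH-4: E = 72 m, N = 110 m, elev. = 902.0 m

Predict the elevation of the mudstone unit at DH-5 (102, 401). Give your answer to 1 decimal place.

798.4 m

Two edge vectors: DH-2→DH-3 = (246, 415, -83.7), DH-2→DH-4 = (-299, -42, -77.9).
Normal n = (DH-2→DH-3) × (DH-2→DH-4) = (-35843.9, 44189.7, 113753).
So ∂z/∂E = −n_x/n_z = 0.31510 and ∂z/∂N = −n_y/n_z = −0.38847.
Intercept c from DH-2: 979.9 − 116.90 + 59.05 = 922.04.
At (102, 401): z = 32.1 − 155.8 + 922.04 = 798.4 m.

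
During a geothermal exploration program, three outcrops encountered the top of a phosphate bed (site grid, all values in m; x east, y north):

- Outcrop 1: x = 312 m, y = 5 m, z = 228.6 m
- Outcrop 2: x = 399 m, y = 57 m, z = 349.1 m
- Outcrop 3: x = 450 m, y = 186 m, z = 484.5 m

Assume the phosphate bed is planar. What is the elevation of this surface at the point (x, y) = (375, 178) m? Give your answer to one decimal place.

404.8 m

Let the plane be z = a·x + b·y + c.
Outcrop 2−Outcrop 1: 87a + 52b = 120.5;  Outcrop 3−Outcrop 1: 138a + 181b = 255.9.
Solving gives a = 0.99215, b = 0.65737.
Then c = 228.6 − a·312 − b·5 = −84.24.
At (375, 178): z = 372.1 + 117.0 − 84.24 = 404.8 m.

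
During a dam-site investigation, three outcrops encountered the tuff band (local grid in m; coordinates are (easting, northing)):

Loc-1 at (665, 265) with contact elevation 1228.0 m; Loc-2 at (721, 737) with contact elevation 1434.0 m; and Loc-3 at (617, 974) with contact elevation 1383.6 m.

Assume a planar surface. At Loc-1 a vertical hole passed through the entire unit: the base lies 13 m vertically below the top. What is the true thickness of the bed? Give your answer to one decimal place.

8.3 m

Let the plane be z = a·E + b·N + c.
Loc-2−Loc-1: 56a + 472b = 206;  Loc-3−Loc-1: −48a + 709b = 155.6.
Solving gives a = 1.16438, b = 0.29829.
|∇z| = √(a²+b²) = 1.20198, so dip δ = arctan(1.20198) = 50.24°.
True thickness = vertical thickness × cos δ = 13 × cos 50.24° = 8.3 m.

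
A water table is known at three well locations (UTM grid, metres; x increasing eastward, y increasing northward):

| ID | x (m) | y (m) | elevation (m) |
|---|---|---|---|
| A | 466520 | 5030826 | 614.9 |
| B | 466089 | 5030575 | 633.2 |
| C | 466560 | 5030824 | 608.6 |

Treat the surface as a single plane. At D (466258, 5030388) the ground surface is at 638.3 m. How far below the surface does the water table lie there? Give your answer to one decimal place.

Let the plane be z = a·x + b·y + c.
B−A: −431a − 251b = 18.3;  C−A: 40a − 2b = −6.3.
Solving gives a = −0.148403963, b = 0.181920748.
Then c = 614.9 − a·466520 − b·5030826 = −845363.31.
At (466258, 5030388): z_contact = −69194.53 + 915131.95 − 845363.31 = 574.10 m.
Depth below ground = 638.3 − 574.10 = 64.2 m.

64.2 m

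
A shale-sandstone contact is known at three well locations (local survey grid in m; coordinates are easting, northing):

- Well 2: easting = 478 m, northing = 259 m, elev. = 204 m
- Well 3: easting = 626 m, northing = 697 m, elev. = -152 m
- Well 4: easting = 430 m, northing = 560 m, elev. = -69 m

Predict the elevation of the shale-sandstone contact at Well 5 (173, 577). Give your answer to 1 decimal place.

Two edge vectors: Well 2→Well 3 = (148, 438, -356), Well 2→Well 4 = (-48, 301, -273).
Normal n = (Well 2→Well 3) × (Well 2→Well 4) = (-12418, 57492, 65572).
So ∂z/∂easting = −n_x/n_z = 0.18938 and ∂z/∂northing = −n_y/n_z = −0.87678.
Intercept c from Well 2: 204 − 90.52 + 227.09 = 340.56.
At (173, 577): z = 32.8 − 505.9 + 340.56 = -132.6 m.

-132.6 m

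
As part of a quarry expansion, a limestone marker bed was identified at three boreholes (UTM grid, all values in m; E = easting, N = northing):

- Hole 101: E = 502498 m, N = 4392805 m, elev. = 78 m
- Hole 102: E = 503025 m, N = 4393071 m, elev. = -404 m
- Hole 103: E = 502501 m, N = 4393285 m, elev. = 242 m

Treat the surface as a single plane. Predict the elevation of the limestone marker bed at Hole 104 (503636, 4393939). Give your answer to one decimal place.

-767.8 m

Let the plane be z = a·E + b·N + c.
Hole 102−Hole 101: 527a + 266b = −482;  Hole 103−Hole 101: 3a + 480b = 164.
Solving gives a = −1.090505310, b = 0.348482325.
Then c = 78 − a·502498 − b·4392805 = −982760.16.
At (503636, 4393939): z = −549217.7 + 1531210.1 − 982760.16 = -767.8 m.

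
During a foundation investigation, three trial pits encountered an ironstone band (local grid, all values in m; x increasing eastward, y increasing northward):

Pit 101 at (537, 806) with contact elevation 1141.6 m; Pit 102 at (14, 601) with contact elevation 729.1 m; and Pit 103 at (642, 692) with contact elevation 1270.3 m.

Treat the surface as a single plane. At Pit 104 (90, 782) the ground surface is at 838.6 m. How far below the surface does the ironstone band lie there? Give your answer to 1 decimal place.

94.3 m

Let the plane be z = a·x + b·y + c.
Pit 102−Pit 101: −523a − 205b = −412.5;  Pit 103−Pit 101: 105a − 114b = 128.7.
Solving gives a = 0.90464, b = −0.29573.
Then c = 1141.6 − a·537 − b·806 = 894.17.
At (90, 782): z_contact = 81.42 − 231.26 + 894.17 = 744.33 m.
Depth below ground = 838.6 − 744.33 = 94.3 m.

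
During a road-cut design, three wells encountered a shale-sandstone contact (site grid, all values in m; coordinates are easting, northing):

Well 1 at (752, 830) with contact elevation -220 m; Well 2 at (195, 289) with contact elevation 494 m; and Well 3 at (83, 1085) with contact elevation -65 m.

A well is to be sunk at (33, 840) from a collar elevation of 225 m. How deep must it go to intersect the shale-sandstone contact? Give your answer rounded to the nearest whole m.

73 m

Two edge vectors: Well 1→Well 2 = (-557, -541, 714), Well 1→Well 3 = (-669, 255, 155).
Normal n = (Well 1→Well 2) × (Well 1→Well 3) = (-265925, -391331, -503964).
So ∂z/∂easting = −n_x/n_z = −0.52767 and ∂z/∂northing = −n_y/n_z = −0.77651.
Intercept c from Well 1: -220 + 396.81 + 644.50 = 821.31.
At (33, 840): z_contact = −17.4 − 652.3 + 821.31 = 151.6 m.
Depth below ground = 225 − 151.6 = 73 m.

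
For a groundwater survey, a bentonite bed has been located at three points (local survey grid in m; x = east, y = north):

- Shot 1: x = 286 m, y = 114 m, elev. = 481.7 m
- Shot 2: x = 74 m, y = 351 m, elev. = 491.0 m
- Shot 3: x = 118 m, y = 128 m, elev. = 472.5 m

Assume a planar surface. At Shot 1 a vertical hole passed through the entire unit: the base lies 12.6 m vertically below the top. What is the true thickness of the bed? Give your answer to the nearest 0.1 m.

12.5 m

Two edge vectors: Shot 1→Shot 2 = (-212, 237, 9.3), Shot 1→Shot 3 = (-168, 14, -9.2).
Normal n = (Shot 1→Shot 2) × (Shot 1→Shot 3) = (-2310.6, -3512.8, 36848).
So ∂z/∂x = −n_x/n_z = 0.06271 and ∂z/∂y = −n_y/n_z = 0.09533.
|∇z| = √(a²+b²) = 0.11411, so dip δ = arctan(0.11411) = 6.51°.
True thickness = vertical thickness × cos δ = 12.6 × cos 6.51° = 12.5 m.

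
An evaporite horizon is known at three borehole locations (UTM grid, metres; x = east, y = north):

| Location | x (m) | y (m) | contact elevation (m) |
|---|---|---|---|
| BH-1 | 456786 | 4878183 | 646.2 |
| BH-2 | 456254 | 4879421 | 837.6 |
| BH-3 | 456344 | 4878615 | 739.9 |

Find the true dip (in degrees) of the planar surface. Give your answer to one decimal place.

Two edge vectors: BH-1→BH-2 = (-532, 1238, 191.4), BH-1→BH-3 = (-442, 432, 93.7).
Normal n = (BH-1→BH-2) × (BH-1→BH-3) = (33315.8, -34750.4, 317372).
So ∂z/∂x = −n_x/n_z = −0.10497 and ∂z/∂y = −n_y/n_z = 0.10949.
Gradient magnitude |∇z| = √(a² + b²) = √(0.01102 + 0.01199) = 0.15169.
True dip = arctan(0.15169) = 8.6°, dipping toward SE (azimuth ≈ 136°).

8.6°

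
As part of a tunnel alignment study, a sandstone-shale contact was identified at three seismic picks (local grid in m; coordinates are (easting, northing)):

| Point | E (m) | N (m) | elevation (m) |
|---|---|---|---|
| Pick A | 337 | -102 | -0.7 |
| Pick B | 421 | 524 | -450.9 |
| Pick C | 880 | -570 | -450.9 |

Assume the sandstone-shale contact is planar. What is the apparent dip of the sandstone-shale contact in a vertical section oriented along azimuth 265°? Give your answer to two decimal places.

Two edge vectors: Pick A→Pick B = (84, 626, -450.2), Pick A→Pick C = (543, -468, -450.2).
Normal n = (Pick A→Pick B) × (Pick A→Pick C) = (-492518.8, -206641.8, -379230).
So ∂z/∂E = −n_x/n_z = −1.29873 and ∂z/∂N = −n_y/n_z = −0.54490.
Unit vector along 265° is (sin 265°, cos 265°) = (-0.9962, -0.0872).
Slope in that direction = a·(-0.9962) + b·(-0.0872) = 1.34128.
Apparent dip = arctan|1.34128| = 53.29° (true dip is 54.6°, so apparent ≤ true as expected).

53.29°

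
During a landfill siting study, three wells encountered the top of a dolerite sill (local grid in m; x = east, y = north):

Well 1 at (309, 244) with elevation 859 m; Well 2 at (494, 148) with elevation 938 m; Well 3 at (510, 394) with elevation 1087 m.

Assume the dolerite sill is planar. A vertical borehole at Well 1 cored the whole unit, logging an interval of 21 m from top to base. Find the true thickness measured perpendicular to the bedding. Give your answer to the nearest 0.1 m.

Two edge vectors: Well 1→Well 2 = (185, -96, 79), Well 1→Well 3 = (201, 150, 228).
Normal n = (Well 1→Well 2) × (Well 1→Well 3) = (-33738, -26301, 47046).
So ∂z/∂x = −n_x/n_z = 0.71713 and ∂z/∂y = −n_y/n_z = 0.55905.
|∇z| = √(a²+b²) = 0.90929, so dip δ = arctan(0.90929) = 42.28°.
True thickness = vertical thickness × cos δ = 21 × cos 42.28° = 15.5 m.

15.5 m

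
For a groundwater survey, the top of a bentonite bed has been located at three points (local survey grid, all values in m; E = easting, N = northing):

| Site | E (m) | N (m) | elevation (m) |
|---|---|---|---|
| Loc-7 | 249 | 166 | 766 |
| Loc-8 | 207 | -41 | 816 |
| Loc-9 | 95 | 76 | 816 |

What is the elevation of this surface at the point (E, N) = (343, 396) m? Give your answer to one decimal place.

700.6 m

Two edge vectors: Loc-7→Loc-8 = (-42, -207, 50), Loc-7→Loc-9 = (-154, -90, 50).
Normal n = (Loc-7→Loc-8) × (Loc-7→Loc-9) = (-5850, -5600, -28098).
So ∂z/∂E = −n_x/n_z = −0.20820 and ∂z/∂N = −n_y/n_z = −0.19930.
Intercept c from Loc-7: 766 + 51.84 + 33.08 = 850.93.
At (343, 396): z = −71.4 − 78.9 + 850.93 = 700.6 m.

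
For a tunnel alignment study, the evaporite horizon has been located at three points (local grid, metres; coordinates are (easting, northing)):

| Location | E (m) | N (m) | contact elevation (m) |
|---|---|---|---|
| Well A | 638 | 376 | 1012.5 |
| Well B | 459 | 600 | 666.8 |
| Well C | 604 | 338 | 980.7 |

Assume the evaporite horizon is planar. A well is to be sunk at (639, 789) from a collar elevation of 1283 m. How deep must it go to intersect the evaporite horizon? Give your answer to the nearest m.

443 m

Two edge vectors: Well A→Well B = (-179, 224, -345.7), Well A→Well C = (-34, -38, -31.8).
Normal n = (Well A→Well B) × (Well A→Well C) = (-20259.8, 6061.6, 14418).
So ∂z/∂E = −n_x/n_z = 1.40517 and ∂z/∂N = −n_y/n_z = −0.42042.
Intercept c from Well A: 1012.5 − 896.50 + 158.08 = 274.08.
At (639, 789): z_contact = 897.9 − 331.7 + 274.08 = 840.3 m.
Depth below ground = 1283 − 840.3 = 443 m.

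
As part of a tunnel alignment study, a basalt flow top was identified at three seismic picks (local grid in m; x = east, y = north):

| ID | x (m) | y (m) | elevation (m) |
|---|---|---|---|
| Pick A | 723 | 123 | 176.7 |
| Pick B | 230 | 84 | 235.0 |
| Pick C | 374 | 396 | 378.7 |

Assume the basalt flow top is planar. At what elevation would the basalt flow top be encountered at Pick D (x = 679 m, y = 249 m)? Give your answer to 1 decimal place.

251.1 m

Let the plane be z = a·x + b·y + c.
Pick B−Pick A: −493a − 39b = 58.3;  Pick C−Pick A: −349a + 273b = 202.
Solving gives a = −0.16055, b = 0.53468.
Then c = 176.7 − a·723 − b·123 = 227.01.
At (679, 249): z = −109.0 + 133.1 + 227.01 = 251.1 m.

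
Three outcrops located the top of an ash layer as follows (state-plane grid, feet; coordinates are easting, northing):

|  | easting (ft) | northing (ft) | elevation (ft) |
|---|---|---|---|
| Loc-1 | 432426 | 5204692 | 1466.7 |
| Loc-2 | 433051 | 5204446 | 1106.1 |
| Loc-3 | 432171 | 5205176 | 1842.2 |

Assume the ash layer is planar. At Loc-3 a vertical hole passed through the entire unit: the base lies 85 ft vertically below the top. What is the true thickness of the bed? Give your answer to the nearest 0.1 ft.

70.1 ft

Let the plane be z = a·easting + b·northing + c.
Loc-2−Loc-1: 625a − 246b = −360.6;  Loc-3−Loc-1: −255a + 484b = 375.5.
Solving gives a = −0.34265, b = 0.59530.
|∇z| = √(a²+b²) = 0.68687, so dip δ = arctan(0.68687) = 34.48°.
True thickness = vertical thickness × cos δ = 85 × cos 34.48° = 70.1 ft.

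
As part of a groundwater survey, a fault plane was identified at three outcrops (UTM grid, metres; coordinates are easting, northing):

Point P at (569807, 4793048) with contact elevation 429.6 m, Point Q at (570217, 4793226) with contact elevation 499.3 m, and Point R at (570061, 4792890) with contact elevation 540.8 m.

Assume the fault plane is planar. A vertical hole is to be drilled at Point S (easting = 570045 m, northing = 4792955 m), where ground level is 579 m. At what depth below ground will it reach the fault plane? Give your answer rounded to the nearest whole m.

59 m

Two edge vectors: Point P→Point Q = (410, 178, 69.7), Point P→Point R = (254, -158, 111.2).
Normal n = (Point P→Point Q) × (Point P→Point R) = (30806.2, -27888.2, -109992).
So ∂z/∂easting = −n_x/n_z = 0.28007673 and ∂z/∂northing = −n_y/n_z = −0.25354753.
Intercept c from Point P: 429.6 − 159589.68 + 1215265.49 = 1056105.40.
At (570045, 4792955): z_contact = 159656.3 − 1215241.9 + 1056105.40 = 519.8 m.
Depth below ground = 579 − 519.8 = 59 m.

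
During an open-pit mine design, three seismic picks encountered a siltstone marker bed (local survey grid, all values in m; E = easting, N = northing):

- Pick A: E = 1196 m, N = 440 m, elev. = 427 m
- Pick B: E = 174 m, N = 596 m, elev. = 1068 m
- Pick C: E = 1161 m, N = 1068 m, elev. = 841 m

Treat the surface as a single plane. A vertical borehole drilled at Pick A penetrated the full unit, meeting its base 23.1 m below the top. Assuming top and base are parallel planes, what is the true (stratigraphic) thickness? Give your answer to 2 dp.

17.83 m

Let the plane be z = a·E + b·N + c.
Pick B−Pick A: −1022a + 156b = 641;  Pick C−Pick A: −35a + 628b = 414.
Solving gives a = −0.53109, b = 0.62964.
|∇z| = √(a²+b²) = 0.82371, so dip δ = arctan(0.82371) = 39.48°.
True thickness = vertical thickness × cos δ = 23.1 × cos 39.48° = 17.83 m.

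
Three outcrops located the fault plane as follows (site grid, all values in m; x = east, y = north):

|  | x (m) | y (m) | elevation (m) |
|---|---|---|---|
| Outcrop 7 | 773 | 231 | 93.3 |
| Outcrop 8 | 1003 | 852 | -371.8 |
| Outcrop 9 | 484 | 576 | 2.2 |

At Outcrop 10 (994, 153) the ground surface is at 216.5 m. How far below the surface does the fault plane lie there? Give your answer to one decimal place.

165.1 m

Let the plane be z = a·x + b·y + c.
Outcrop 8−Outcrop 7: 230a + 621b = −465.1;  Outcrop 9−Outcrop 7: −289a + 345b = −91.1.
Solving gives a = −0.401386, b = −0.600292.
Then c = 93.3 − a·773 − b·231 = 542.24.
At (994, 153): z_contact = −398.98 − 91.84 + 542.24 = 51.42 m.
Depth below ground = 216.5 − 51.42 = 165.1 m.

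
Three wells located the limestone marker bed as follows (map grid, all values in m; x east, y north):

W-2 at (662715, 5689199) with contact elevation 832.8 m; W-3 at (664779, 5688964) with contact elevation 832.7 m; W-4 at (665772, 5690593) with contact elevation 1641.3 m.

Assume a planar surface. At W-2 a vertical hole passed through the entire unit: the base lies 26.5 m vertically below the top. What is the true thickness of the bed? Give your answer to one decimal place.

24.0 m

Two edge vectors: W-2→W-3 = (2064, -235, -0.1), W-2→W-4 = (3057, 1394, 808.5).
Normal n = (W-2→W-3) × (W-2→W-4) = (-189858.1, -1669049.7, 3595611).
So ∂z/∂x = −n_x/n_z = 0.05280 and ∂z/∂y = −n_y/n_z = 0.46419.
|∇z| = √(a²+b²) = 0.46718, so dip δ = arctan(0.46718) = 25.04°.
True thickness = vertical thickness × cos δ = 26.5 × cos 25.04° = 24.0 m.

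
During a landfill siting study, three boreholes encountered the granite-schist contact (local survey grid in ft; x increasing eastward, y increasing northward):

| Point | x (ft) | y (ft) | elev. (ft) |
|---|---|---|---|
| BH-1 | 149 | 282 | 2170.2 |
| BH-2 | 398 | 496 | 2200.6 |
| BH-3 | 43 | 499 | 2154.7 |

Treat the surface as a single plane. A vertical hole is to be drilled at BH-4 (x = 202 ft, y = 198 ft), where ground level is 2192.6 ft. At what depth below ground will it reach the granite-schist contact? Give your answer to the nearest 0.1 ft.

14.9 ft

Let the plane be z = a·x + b·y + c.
BH-2−BH-1: 249a + 214b = 30.4;  BH-3−BH-1: −106a + 217b = −15.5.
Solving gives a = 0.12923, b = −0.00830.
Then c = 2170.2 − a·149 − b·282 = 2153.29.
At (202, 198): z_contact = 26.10 − 1.64 + 2153.29 = 2177.75 ft.
Depth below ground = 2192.6 − 2177.75 = 14.9 ft.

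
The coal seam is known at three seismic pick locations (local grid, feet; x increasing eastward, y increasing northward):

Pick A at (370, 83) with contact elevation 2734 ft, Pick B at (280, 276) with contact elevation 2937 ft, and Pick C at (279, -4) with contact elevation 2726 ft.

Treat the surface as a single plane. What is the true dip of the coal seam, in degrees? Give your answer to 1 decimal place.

Let the plane be z = a·x + b·y + c.
Pick B−Pick A: −90a + 193b = 203;  Pick C−Pick A: −91a − 87b = −8.
Solving gives a = −0.63470, b = 0.75584.
Gradient magnitude |∇z| = √(a² + b²) = √(0.40285 + 0.57129) = 0.98698.
True dip = arctan(0.98698) = 44.6°, dipping toward SE (azimuth ≈ 140°).

44.6°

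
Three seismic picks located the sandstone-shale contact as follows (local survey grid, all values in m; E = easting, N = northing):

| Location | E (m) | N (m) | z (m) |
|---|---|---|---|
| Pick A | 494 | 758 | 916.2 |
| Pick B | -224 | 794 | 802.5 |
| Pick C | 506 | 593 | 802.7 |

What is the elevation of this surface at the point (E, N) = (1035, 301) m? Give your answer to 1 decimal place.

700.1 m

Let the plane be z = a·E + b·N + c.
Pick B−Pick A: −718a + 36b = −113.7;  Pick C−Pick A: 12a − 165b = −113.5.
Solving gives a = 0.193552, b = 0.701955.
Then c = 916.2 − a·494 − b·758 = 288.50.
At (1035, 301): z = 200.3 + 211.3 + 288.50 = 700.1 m.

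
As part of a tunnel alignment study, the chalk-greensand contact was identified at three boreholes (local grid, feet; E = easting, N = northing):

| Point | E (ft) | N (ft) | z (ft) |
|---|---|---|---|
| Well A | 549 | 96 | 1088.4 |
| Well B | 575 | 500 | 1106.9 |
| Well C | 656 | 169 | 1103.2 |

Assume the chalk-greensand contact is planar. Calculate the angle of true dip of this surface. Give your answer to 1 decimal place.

Let the plane be z = a·E + b·N + c.
Well B−Well A: 26a + 404b = 18.5;  Well C−Well A: 107a + 73b = 14.8.
Solving gives a = 0.11199, b = 0.03858.
Gradient magnitude |∇z| = √(a² + b²) = √(0.01254 + 0.00149) = 0.11845.
True dip = arctan(0.11845) = 6.8°, dipping toward WSW (azimuth ≈ 251°).

6.8°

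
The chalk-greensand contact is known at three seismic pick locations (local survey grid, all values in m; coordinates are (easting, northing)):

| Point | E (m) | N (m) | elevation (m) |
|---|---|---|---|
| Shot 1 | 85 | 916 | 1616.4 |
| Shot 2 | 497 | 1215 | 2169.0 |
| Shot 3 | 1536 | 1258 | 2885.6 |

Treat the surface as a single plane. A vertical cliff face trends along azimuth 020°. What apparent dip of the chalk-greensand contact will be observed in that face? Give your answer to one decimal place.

Let the plane be z = a·E + b·N + c.
Shot 2−Shot 1: 412a + 299b = 552.6;  Shot 3−Shot 1: 1451a + 342b = 1269.2.
Solving gives a = 0.65030, b = 0.95210.
Unit vector along 020° is (sin 20°, cos 20°) = (0.3420, 0.9397).
Slope in that direction = a·(0.3420) + b·(0.9397) = 1.11709.
Apparent dip = arctan|1.11709| = 48.2° (true dip is 49.1°, so apparent ≤ true as expected).

48.2°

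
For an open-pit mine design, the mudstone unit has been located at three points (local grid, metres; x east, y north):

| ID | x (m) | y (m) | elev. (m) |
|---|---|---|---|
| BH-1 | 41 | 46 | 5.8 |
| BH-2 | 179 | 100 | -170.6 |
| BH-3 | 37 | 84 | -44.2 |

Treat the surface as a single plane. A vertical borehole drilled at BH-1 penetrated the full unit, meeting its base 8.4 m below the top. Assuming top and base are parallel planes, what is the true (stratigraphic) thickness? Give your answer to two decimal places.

4.50 m

Two edge vectors: BH-1→BH-2 = (138, 54, -176.4), BH-1→BH-3 = (-4, 38, -50).
Normal n = (BH-1→BH-2) × (BH-1→BH-3) = (4003.2, 7605.6, 5460).
So ∂z/∂x = −n_x/n_z = −0.73319 and ∂z/∂y = −n_y/n_z = −1.39297.
|∇z| = √(a²+b²) = 1.57414, so dip δ = arctan(1.57414) = 57.57°.
True thickness = vertical thickness × cos δ = 8.4 × cos 57.57° = 4.50 m.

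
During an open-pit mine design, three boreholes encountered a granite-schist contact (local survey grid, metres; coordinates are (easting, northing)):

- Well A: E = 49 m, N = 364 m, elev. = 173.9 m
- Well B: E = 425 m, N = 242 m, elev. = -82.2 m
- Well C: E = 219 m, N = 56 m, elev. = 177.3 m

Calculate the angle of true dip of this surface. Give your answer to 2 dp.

Let the plane be z = a·E + b·N + c.
Well B−Well A: 376a − 122b = −256.1;  Well C−Well A: 170a − 308b = 3.4.
Solving gives a = −0.83407, b = −0.47140.
Gradient magnitude |∇z| = √(a² + b²) = √(0.69568 + 0.22222) = 0.95807.
True dip = arctan(0.95807) = 43.77°, dipping toward ENE (azimuth ≈ 061°).

43.77°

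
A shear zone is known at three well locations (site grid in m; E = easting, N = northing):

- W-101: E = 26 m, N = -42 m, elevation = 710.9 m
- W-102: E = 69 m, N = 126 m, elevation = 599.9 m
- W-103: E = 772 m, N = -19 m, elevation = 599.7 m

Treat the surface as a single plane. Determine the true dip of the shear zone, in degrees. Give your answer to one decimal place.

32.7°

Let the plane be z = a·E + b·N + c.
W-102−W-101: 43a + 168b = −111;  W-103−W-101: 746a + 23b = −111.2.
Solving gives a = −0.12971, b = −0.62751.
Gradient magnitude |∇z| = √(a² + b²) = √(0.01683 + 0.39377) = 0.64078.
True dip = arctan(0.64078) = 32.7°, dipping toward NNE (azimuth ≈ 012°).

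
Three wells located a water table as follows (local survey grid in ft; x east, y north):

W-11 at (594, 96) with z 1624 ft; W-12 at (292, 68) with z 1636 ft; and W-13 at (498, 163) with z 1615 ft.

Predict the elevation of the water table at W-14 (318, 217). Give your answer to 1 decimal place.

Let the plane be z = a·x + b·y + c.
W-12−W-11: −302a − 28b = 12;  W-13−W-11: −96a + 67b = −9.
Solving gives a = −0.02408, b = −0.16883.
Then c = 1624 − a·594 − b·96 = 1654.51.
At (318, 217): z = −7.7 − 36.6 + 1654.51 = 1610.2 ft.

1610.2 ft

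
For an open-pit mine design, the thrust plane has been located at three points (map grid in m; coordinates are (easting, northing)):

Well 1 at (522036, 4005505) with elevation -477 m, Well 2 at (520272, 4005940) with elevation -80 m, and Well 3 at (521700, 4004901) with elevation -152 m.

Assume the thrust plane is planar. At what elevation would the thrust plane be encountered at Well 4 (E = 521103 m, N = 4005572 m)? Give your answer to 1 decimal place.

-207.8 m

Two edge vectors: Well 1→Well 2 = (-1764, 435, 397), Well 1→Well 3 = (-336, -604, 325).
Normal n = (Well 1→Well 2) × (Well 1→Well 3) = (381163, 439908, 1211616).
So ∂z/∂E = −n_x/n_z = −0.314590596 and ∂z/∂N = −n_y/n_z = −0.363075430.
Intercept c from Well 1: -477 + 164227.62 + 1454300.45 = 1618051.07.
At (521103, 4005572): z = −163934.1 − 1454324.8 + 1618051.07 = -207.8 m.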